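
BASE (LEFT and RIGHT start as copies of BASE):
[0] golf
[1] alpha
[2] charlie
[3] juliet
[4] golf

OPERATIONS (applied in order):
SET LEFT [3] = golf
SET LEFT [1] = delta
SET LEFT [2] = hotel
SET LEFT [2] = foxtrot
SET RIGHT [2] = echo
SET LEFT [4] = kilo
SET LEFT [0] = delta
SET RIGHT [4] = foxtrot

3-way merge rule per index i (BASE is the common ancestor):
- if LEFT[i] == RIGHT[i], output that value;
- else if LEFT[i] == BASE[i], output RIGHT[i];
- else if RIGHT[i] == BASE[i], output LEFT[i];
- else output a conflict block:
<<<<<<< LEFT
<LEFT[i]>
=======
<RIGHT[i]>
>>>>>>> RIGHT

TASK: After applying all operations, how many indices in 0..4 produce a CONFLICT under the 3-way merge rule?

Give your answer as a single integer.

Final LEFT:  [delta, delta, foxtrot, golf, kilo]
Final RIGHT: [golf, alpha, echo, juliet, foxtrot]
i=0: L=delta, R=golf=BASE -> take LEFT -> delta
i=1: L=delta, R=alpha=BASE -> take LEFT -> delta
i=2: BASE=charlie L=foxtrot R=echo all differ -> CONFLICT
i=3: L=golf, R=juliet=BASE -> take LEFT -> golf
i=4: BASE=golf L=kilo R=foxtrot all differ -> CONFLICT
Conflict count: 2

Answer: 2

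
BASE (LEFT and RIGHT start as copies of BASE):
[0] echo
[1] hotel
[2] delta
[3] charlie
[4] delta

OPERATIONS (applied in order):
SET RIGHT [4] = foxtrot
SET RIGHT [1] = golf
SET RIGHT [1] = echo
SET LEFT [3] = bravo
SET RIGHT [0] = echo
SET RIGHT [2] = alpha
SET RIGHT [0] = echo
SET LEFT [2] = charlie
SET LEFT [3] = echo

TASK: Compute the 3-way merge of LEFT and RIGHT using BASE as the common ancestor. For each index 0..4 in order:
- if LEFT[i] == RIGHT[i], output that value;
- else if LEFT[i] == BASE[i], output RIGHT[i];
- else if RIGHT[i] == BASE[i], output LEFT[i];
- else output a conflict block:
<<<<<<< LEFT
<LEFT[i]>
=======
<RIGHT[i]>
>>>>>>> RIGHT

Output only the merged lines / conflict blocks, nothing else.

Answer: echo
echo
<<<<<<< LEFT
charlie
=======
alpha
>>>>>>> RIGHT
echo
foxtrot

Derivation:
Final LEFT:  [echo, hotel, charlie, echo, delta]
Final RIGHT: [echo, echo, alpha, charlie, foxtrot]
i=0: L=echo R=echo -> agree -> echo
i=1: L=hotel=BASE, R=echo -> take RIGHT -> echo
i=2: BASE=delta L=charlie R=alpha all differ -> CONFLICT
i=3: L=echo, R=charlie=BASE -> take LEFT -> echo
i=4: L=delta=BASE, R=foxtrot -> take RIGHT -> foxtrot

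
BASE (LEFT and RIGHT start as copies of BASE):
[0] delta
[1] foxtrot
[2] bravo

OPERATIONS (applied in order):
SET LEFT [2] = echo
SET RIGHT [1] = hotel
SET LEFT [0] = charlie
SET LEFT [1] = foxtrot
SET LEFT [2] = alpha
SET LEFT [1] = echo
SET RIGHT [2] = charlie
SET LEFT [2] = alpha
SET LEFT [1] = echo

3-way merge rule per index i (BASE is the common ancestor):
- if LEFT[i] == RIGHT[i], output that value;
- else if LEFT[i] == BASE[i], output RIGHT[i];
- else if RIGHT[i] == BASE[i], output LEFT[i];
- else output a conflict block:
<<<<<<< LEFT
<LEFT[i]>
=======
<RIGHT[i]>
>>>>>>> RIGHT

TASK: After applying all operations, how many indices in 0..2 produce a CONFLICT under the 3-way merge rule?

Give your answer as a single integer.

Final LEFT:  [charlie, echo, alpha]
Final RIGHT: [delta, hotel, charlie]
i=0: L=charlie, R=delta=BASE -> take LEFT -> charlie
i=1: BASE=foxtrot L=echo R=hotel all differ -> CONFLICT
i=2: BASE=bravo L=alpha R=charlie all differ -> CONFLICT
Conflict count: 2

Answer: 2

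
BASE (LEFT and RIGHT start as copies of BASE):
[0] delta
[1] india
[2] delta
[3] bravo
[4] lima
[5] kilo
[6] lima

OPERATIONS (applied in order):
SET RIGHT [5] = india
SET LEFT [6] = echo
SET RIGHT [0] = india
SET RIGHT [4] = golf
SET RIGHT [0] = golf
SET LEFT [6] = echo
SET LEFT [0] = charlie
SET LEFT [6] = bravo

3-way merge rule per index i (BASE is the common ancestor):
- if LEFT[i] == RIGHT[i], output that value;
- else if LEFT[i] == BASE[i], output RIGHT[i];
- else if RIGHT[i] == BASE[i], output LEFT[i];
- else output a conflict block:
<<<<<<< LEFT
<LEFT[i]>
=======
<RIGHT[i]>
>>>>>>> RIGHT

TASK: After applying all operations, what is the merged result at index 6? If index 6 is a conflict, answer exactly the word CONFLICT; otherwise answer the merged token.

Final LEFT:  [charlie, india, delta, bravo, lima, kilo, bravo]
Final RIGHT: [golf, india, delta, bravo, golf, india, lima]
i=0: BASE=delta L=charlie R=golf all differ -> CONFLICT
i=1: L=india R=india -> agree -> india
i=2: L=delta R=delta -> agree -> delta
i=3: L=bravo R=bravo -> agree -> bravo
i=4: L=lima=BASE, R=golf -> take RIGHT -> golf
i=5: L=kilo=BASE, R=india -> take RIGHT -> india
i=6: L=bravo, R=lima=BASE -> take LEFT -> bravo
Index 6 -> bravo

Answer: bravo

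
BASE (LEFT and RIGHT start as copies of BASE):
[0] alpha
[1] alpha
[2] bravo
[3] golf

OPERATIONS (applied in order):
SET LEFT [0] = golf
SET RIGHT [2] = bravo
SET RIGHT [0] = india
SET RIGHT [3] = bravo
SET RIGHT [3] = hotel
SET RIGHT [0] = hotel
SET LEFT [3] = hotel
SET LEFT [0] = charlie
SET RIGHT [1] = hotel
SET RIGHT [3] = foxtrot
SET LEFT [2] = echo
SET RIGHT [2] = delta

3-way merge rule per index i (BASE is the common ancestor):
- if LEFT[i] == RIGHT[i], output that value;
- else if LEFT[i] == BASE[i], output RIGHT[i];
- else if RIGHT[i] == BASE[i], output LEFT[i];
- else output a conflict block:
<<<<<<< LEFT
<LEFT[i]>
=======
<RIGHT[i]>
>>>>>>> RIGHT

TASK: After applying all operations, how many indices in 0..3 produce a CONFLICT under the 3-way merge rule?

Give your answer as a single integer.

Answer: 3

Derivation:
Final LEFT:  [charlie, alpha, echo, hotel]
Final RIGHT: [hotel, hotel, delta, foxtrot]
i=0: BASE=alpha L=charlie R=hotel all differ -> CONFLICT
i=1: L=alpha=BASE, R=hotel -> take RIGHT -> hotel
i=2: BASE=bravo L=echo R=delta all differ -> CONFLICT
i=3: BASE=golf L=hotel R=foxtrot all differ -> CONFLICT
Conflict count: 3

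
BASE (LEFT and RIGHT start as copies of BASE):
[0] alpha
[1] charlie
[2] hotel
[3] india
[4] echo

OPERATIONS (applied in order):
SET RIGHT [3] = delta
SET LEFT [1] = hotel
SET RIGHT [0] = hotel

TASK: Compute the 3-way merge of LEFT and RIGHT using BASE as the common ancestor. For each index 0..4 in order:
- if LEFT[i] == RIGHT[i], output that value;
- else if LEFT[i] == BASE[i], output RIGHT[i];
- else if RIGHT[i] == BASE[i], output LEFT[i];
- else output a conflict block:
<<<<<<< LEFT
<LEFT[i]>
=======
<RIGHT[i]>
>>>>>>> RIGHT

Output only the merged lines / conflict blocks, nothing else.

Answer: hotel
hotel
hotel
delta
echo

Derivation:
Final LEFT:  [alpha, hotel, hotel, india, echo]
Final RIGHT: [hotel, charlie, hotel, delta, echo]
i=0: L=alpha=BASE, R=hotel -> take RIGHT -> hotel
i=1: L=hotel, R=charlie=BASE -> take LEFT -> hotel
i=2: L=hotel R=hotel -> agree -> hotel
i=3: L=india=BASE, R=delta -> take RIGHT -> delta
i=4: L=echo R=echo -> agree -> echo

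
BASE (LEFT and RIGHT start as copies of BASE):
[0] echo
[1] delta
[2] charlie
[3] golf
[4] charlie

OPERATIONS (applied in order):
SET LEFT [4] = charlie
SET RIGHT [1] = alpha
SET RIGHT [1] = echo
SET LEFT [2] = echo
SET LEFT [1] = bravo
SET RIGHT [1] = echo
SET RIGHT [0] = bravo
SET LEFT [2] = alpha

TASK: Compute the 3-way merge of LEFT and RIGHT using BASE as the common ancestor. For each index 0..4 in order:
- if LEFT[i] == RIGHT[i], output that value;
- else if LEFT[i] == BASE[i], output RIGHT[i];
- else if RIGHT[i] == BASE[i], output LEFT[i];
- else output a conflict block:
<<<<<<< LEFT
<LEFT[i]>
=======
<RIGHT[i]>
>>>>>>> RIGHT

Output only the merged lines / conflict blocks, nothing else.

Answer: bravo
<<<<<<< LEFT
bravo
=======
echo
>>>>>>> RIGHT
alpha
golf
charlie

Derivation:
Final LEFT:  [echo, bravo, alpha, golf, charlie]
Final RIGHT: [bravo, echo, charlie, golf, charlie]
i=0: L=echo=BASE, R=bravo -> take RIGHT -> bravo
i=1: BASE=delta L=bravo R=echo all differ -> CONFLICT
i=2: L=alpha, R=charlie=BASE -> take LEFT -> alpha
i=3: L=golf R=golf -> agree -> golf
i=4: L=charlie R=charlie -> agree -> charlie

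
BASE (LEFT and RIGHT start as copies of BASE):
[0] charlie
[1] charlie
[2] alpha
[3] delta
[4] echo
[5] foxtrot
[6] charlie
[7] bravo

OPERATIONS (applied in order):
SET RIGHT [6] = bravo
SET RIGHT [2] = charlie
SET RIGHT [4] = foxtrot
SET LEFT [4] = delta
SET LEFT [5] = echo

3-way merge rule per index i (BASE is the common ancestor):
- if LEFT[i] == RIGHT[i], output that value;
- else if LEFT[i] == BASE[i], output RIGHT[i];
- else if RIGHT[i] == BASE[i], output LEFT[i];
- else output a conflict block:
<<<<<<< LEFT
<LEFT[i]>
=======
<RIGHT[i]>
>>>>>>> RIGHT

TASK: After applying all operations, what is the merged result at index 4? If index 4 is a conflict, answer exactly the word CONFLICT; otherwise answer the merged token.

Final LEFT:  [charlie, charlie, alpha, delta, delta, echo, charlie, bravo]
Final RIGHT: [charlie, charlie, charlie, delta, foxtrot, foxtrot, bravo, bravo]
i=0: L=charlie R=charlie -> agree -> charlie
i=1: L=charlie R=charlie -> agree -> charlie
i=2: L=alpha=BASE, R=charlie -> take RIGHT -> charlie
i=3: L=delta R=delta -> agree -> delta
i=4: BASE=echo L=delta R=foxtrot all differ -> CONFLICT
i=5: L=echo, R=foxtrot=BASE -> take LEFT -> echo
i=6: L=charlie=BASE, R=bravo -> take RIGHT -> bravo
i=7: L=bravo R=bravo -> agree -> bravo
Index 4 -> CONFLICT

Answer: CONFLICT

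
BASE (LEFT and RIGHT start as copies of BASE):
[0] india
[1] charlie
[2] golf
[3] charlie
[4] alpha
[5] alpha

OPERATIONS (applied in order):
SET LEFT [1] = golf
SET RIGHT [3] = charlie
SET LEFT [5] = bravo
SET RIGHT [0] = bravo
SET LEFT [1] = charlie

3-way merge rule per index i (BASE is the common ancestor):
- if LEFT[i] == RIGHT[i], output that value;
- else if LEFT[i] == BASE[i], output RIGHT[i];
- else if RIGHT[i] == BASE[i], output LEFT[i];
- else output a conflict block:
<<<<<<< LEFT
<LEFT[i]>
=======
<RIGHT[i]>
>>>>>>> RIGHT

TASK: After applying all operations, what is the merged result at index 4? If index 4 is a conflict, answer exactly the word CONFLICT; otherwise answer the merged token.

Final LEFT:  [india, charlie, golf, charlie, alpha, bravo]
Final RIGHT: [bravo, charlie, golf, charlie, alpha, alpha]
i=0: L=india=BASE, R=bravo -> take RIGHT -> bravo
i=1: L=charlie R=charlie -> agree -> charlie
i=2: L=golf R=golf -> agree -> golf
i=3: L=charlie R=charlie -> agree -> charlie
i=4: L=alpha R=alpha -> agree -> alpha
i=5: L=bravo, R=alpha=BASE -> take LEFT -> bravo
Index 4 -> alpha

Answer: alpha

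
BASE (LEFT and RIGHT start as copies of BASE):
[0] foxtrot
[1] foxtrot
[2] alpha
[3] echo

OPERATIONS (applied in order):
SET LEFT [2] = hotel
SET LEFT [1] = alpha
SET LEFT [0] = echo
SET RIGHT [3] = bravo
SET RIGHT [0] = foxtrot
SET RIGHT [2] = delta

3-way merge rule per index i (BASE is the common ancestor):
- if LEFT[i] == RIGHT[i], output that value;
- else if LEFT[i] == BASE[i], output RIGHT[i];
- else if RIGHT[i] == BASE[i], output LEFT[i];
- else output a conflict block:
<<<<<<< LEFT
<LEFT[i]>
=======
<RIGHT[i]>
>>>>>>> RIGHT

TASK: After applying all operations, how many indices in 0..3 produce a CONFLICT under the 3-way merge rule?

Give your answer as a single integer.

Final LEFT:  [echo, alpha, hotel, echo]
Final RIGHT: [foxtrot, foxtrot, delta, bravo]
i=0: L=echo, R=foxtrot=BASE -> take LEFT -> echo
i=1: L=alpha, R=foxtrot=BASE -> take LEFT -> alpha
i=2: BASE=alpha L=hotel R=delta all differ -> CONFLICT
i=3: L=echo=BASE, R=bravo -> take RIGHT -> bravo
Conflict count: 1

Answer: 1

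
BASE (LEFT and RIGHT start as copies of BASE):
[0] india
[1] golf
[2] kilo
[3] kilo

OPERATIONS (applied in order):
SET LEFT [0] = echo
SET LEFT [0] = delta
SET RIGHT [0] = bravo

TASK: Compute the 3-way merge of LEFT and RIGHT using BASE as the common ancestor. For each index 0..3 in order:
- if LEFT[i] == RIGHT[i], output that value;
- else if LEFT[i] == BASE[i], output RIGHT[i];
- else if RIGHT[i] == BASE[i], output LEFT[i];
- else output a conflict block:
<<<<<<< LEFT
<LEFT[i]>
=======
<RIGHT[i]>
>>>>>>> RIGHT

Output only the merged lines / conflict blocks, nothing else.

Final LEFT:  [delta, golf, kilo, kilo]
Final RIGHT: [bravo, golf, kilo, kilo]
i=0: BASE=india L=delta R=bravo all differ -> CONFLICT
i=1: L=golf R=golf -> agree -> golf
i=2: L=kilo R=kilo -> agree -> kilo
i=3: L=kilo R=kilo -> agree -> kilo

Answer: <<<<<<< LEFT
delta
=======
bravo
>>>>>>> RIGHT
golf
kilo
kilo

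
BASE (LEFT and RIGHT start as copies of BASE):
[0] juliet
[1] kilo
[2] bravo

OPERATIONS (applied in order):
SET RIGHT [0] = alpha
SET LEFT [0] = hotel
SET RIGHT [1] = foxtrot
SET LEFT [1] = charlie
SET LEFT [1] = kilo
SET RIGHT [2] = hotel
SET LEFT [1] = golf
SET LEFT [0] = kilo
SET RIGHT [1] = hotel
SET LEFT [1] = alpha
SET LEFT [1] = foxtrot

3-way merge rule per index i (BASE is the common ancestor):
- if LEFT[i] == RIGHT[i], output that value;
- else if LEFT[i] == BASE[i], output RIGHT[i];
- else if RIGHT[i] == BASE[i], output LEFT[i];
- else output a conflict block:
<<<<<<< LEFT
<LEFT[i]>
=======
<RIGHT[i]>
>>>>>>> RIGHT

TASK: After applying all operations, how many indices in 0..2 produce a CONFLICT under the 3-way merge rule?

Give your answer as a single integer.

Final LEFT:  [kilo, foxtrot, bravo]
Final RIGHT: [alpha, hotel, hotel]
i=0: BASE=juliet L=kilo R=alpha all differ -> CONFLICT
i=1: BASE=kilo L=foxtrot R=hotel all differ -> CONFLICT
i=2: L=bravo=BASE, R=hotel -> take RIGHT -> hotel
Conflict count: 2

Answer: 2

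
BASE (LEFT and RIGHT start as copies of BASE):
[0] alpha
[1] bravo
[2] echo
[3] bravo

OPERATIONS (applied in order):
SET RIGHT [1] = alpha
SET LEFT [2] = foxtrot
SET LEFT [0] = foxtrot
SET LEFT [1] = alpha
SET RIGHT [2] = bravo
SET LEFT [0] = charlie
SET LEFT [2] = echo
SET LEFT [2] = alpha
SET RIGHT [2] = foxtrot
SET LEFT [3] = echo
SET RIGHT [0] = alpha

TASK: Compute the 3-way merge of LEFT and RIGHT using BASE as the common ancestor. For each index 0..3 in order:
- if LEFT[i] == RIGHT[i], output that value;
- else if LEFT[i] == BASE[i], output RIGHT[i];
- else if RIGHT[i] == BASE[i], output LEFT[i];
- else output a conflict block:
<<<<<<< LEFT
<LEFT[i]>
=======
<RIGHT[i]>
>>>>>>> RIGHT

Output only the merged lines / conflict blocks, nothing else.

Answer: charlie
alpha
<<<<<<< LEFT
alpha
=======
foxtrot
>>>>>>> RIGHT
echo

Derivation:
Final LEFT:  [charlie, alpha, alpha, echo]
Final RIGHT: [alpha, alpha, foxtrot, bravo]
i=0: L=charlie, R=alpha=BASE -> take LEFT -> charlie
i=1: L=alpha R=alpha -> agree -> alpha
i=2: BASE=echo L=alpha R=foxtrot all differ -> CONFLICT
i=3: L=echo, R=bravo=BASE -> take LEFT -> echo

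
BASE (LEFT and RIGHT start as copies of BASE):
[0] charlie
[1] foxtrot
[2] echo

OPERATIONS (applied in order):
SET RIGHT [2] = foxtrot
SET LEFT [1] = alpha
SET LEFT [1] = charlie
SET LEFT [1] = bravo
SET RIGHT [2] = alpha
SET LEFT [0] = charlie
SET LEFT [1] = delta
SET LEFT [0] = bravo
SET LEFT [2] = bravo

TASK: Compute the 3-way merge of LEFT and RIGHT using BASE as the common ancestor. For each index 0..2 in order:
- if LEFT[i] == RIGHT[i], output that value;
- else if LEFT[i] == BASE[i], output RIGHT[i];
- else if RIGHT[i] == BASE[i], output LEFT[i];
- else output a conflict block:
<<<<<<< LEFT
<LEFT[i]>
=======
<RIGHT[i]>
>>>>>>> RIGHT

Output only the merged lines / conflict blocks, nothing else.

Answer: bravo
delta
<<<<<<< LEFT
bravo
=======
alpha
>>>>>>> RIGHT

Derivation:
Final LEFT:  [bravo, delta, bravo]
Final RIGHT: [charlie, foxtrot, alpha]
i=0: L=bravo, R=charlie=BASE -> take LEFT -> bravo
i=1: L=delta, R=foxtrot=BASE -> take LEFT -> delta
i=2: BASE=echo L=bravo R=alpha all differ -> CONFLICT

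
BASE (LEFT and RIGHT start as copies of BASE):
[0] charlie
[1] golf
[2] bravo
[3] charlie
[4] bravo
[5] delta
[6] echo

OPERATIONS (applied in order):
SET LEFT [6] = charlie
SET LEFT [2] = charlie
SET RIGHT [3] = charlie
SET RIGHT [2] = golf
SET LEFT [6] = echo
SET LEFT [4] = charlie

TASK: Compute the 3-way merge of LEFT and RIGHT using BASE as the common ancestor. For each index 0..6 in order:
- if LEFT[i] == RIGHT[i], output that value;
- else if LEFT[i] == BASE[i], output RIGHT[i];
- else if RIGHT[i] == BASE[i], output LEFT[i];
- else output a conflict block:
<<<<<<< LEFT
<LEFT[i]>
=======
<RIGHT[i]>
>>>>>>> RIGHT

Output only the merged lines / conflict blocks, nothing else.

Answer: charlie
golf
<<<<<<< LEFT
charlie
=======
golf
>>>>>>> RIGHT
charlie
charlie
delta
echo

Derivation:
Final LEFT:  [charlie, golf, charlie, charlie, charlie, delta, echo]
Final RIGHT: [charlie, golf, golf, charlie, bravo, delta, echo]
i=0: L=charlie R=charlie -> agree -> charlie
i=1: L=golf R=golf -> agree -> golf
i=2: BASE=bravo L=charlie R=golf all differ -> CONFLICT
i=3: L=charlie R=charlie -> agree -> charlie
i=4: L=charlie, R=bravo=BASE -> take LEFT -> charlie
i=5: L=delta R=delta -> agree -> delta
i=6: L=echo R=echo -> agree -> echo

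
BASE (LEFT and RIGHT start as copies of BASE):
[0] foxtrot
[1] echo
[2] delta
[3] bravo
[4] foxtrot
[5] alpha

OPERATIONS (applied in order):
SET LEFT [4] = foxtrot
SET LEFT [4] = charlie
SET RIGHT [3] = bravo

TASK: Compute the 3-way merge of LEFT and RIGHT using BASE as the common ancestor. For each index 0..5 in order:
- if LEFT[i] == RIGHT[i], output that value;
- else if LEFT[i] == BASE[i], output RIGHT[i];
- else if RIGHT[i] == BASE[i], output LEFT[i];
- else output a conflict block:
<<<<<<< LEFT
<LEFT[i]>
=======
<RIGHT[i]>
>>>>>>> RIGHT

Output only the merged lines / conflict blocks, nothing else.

Final LEFT:  [foxtrot, echo, delta, bravo, charlie, alpha]
Final RIGHT: [foxtrot, echo, delta, bravo, foxtrot, alpha]
i=0: L=foxtrot R=foxtrot -> agree -> foxtrot
i=1: L=echo R=echo -> agree -> echo
i=2: L=delta R=delta -> agree -> delta
i=3: L=bravo R=bravo -> agree -> bravo
i=4: L=charlie, R=foxtrot=BASE -> take LEFT -> charlie
i=5: L=alpha R=alpha -> agree -> alpha

Answer: foxtrot
echo
delta
bravo
charlie
alpha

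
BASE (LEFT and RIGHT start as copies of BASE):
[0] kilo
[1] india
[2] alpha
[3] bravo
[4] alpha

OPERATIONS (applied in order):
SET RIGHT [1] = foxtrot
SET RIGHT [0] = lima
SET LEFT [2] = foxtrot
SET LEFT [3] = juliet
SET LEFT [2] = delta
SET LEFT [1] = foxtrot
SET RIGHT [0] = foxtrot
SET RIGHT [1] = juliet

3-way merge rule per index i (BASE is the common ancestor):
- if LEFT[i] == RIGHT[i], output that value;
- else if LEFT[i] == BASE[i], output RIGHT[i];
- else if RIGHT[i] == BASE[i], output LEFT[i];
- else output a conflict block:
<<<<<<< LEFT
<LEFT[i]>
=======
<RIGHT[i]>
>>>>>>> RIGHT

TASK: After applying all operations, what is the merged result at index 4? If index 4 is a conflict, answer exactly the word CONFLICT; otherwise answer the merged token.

Answer: alpha

Derivation:
Final LEFT:  [kilo, foxtrot, delta, juliet, alpha]
Final RIGHT: [foxtrot, juliet, alpha, bravo, alpha]
i=0: L=kilo=BASE, R=foxtrot -> take RIGHT -> foxtrot
i=1: BASE=india L=foxtrot R=juliet all differ -> CONFLICT
i=2: L=delta, R=alpha=BASE -> take LEFT -> delta
i=3: L=juliet, R=bravo=BASE -> take LEFT -> juliet
i=4: L=alpha R=alpha -> agree -> alpha
Index 4 -> alpha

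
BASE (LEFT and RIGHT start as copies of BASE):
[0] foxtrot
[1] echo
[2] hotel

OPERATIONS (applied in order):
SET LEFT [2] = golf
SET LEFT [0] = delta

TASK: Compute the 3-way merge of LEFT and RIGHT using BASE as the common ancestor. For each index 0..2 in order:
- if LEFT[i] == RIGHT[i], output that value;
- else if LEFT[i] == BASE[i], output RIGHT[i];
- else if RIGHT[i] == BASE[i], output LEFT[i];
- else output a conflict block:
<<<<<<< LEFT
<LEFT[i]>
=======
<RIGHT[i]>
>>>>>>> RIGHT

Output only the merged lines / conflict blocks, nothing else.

Final LEFT:  [delta, echo, golf]
Final RIGHT: [foxtrot, echo, hotel]
i=0: L=delta, R=foxtrot=BASE -> take LEFT -> delta
i=1: L=echo R=echo -> agree -> echo
i=2: L=golf, R=hotel=BASE -> take LEFT -> golf

Answer: delta
echo
golf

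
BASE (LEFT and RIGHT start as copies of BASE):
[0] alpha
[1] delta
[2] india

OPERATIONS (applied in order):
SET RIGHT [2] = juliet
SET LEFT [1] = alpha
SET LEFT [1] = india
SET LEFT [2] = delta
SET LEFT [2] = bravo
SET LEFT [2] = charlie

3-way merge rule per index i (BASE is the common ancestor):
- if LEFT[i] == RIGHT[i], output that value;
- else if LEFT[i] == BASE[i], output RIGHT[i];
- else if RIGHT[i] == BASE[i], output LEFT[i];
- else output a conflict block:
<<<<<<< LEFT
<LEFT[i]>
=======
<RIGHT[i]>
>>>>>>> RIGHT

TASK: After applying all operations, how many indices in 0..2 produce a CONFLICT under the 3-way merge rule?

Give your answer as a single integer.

Final LEFT:  [alpha, india, charlie]
Final RIGHT: [alpha, delta, juliet]
i=0: L=alpha R=alpha -> agree -> alpha
i=1: L=india, R=delta=BASE -> take LEFT -> india
i=2: BASE=india L=charlie R=juliet all differ -> CONFLICT
Conflict count: 1

Answer: 1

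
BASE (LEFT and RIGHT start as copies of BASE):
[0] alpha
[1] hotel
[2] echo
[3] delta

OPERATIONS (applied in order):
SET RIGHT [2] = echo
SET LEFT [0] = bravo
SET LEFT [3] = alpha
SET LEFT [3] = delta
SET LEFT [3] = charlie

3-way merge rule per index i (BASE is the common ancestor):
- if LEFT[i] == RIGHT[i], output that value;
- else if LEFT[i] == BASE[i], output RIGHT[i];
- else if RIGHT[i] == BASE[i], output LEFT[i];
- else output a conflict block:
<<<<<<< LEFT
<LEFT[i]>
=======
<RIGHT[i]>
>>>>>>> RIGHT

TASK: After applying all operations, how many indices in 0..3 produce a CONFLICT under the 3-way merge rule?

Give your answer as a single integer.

Final LEFT:  [bravo, hotel, echo, charlie]
Final RIGHT: [alpha, hotel, echo, delta]
i=0: L=bravo, R=alpha=BASE -> take LEFT -> bravo
i=1: L=hotel R=hotel -> agree -> hotel
i=2: L=echo R=echo -> agree -> echo
i=3: L=charlie, R=delta=BASE -> take LEFT -> charlie
Conflict count: 0

Answer: 0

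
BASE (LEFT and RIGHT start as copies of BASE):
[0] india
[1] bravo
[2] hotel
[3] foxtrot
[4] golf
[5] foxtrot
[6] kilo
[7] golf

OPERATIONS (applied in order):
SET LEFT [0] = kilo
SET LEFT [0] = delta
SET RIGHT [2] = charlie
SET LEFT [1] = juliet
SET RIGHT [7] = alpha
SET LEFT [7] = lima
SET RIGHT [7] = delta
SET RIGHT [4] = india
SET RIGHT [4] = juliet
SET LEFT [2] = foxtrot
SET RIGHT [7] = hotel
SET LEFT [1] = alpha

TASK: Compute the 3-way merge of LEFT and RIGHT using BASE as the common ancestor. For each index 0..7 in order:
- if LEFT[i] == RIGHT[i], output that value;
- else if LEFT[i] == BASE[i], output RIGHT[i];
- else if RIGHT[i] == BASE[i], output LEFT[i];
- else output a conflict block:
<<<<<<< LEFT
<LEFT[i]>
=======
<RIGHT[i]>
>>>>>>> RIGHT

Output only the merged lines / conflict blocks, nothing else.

Answer: delta
alpha
<<<<<<< LEFT
foxtrot
=======
charlie
>>>>>>> RIGHT
foxtrot
juliet
foxtrot
kilo
<<<<<<< LEFT
lima
=======
hotel
>>>>>>> RIGHT

Derivation:
Final LEFT:  [delta, alpha, foxtrot, foxtrot, golf, foxtrot, kilo, lima]
Final RIGHT: [india, bravo, charlie, foxtrot, juliet, foxtrot, kilo, hotel]
i=0: L=delta, R=india=BASE -> take LEFT -> delta
i=1: L=alpha, R=bravo=BASE -> take LEFT -> alpha
i=2: BASE=hotel L=foxtrot R=charlie all differ -> CONFLICT
i=3: L=foxtrot R=foxtrot -> agree -> foxtrot
i=4: L=golf=BASE, R=juliet -> take RIGHT -> juliet
i=5: L=foxtrot R=foxtrot -> agree -> foxtrot
i=6: L=kilo R=kilo -> agree -> kilo
i=7: BASE=golf L=lima R=hotel all differ -> CONFLICT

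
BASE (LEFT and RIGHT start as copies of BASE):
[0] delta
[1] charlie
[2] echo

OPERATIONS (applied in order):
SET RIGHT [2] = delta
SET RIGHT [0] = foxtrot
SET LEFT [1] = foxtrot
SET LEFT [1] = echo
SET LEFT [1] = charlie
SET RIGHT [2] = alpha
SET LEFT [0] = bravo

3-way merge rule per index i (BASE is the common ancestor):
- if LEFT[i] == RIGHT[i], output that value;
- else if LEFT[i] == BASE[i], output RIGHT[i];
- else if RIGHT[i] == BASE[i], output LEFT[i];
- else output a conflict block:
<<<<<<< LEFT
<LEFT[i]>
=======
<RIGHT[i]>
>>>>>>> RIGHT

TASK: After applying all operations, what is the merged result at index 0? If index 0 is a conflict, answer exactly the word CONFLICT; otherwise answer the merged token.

Final LEFT:  [bravo, charlie, echo]
Final RIGHT: [foxtrot, charlie, alpha]
i=0: BASE=delta L=bravo R=foxtrot all differ -> CONFLICT
i=1: L=charlie R=charlie -> agree -> charlie
i=2: L=echo=BASE, R=alpha -> take RIGHT -> alpha
Index 0 -> CONFLICT

Answer: CONFLICT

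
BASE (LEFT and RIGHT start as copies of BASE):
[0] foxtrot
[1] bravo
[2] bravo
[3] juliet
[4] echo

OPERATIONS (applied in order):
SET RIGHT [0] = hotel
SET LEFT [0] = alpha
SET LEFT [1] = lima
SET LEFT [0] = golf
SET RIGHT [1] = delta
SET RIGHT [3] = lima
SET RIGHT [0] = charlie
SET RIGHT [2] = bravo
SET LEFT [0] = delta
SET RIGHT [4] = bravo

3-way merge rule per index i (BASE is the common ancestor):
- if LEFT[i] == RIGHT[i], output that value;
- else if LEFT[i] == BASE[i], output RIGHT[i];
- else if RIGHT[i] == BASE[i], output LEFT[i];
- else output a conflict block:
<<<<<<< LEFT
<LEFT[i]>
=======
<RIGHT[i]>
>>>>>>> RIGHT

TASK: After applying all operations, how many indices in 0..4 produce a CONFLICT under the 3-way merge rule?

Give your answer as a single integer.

Answer: 2

Derivation:
Final LEFT:  [delta, lima, bravo, juliet, echo]
Final RIGHT: [charlie, delta, bravo, lima, bravo]
i=0: BASE=foxtrot L=delta R=charlie all differ -> CONFLICT
i=1: BASE=bravo L=lima R=delta all differ -> CONFLICT
i=2: L=bravo R=bravo -> agree -> bravo
i=3: L=juliet=BASE, R=lima -> take RIGHT -> lima
i=4: L=echo=BASE, R=bravo -> take RIGHT -> bravo
Conflict count: 2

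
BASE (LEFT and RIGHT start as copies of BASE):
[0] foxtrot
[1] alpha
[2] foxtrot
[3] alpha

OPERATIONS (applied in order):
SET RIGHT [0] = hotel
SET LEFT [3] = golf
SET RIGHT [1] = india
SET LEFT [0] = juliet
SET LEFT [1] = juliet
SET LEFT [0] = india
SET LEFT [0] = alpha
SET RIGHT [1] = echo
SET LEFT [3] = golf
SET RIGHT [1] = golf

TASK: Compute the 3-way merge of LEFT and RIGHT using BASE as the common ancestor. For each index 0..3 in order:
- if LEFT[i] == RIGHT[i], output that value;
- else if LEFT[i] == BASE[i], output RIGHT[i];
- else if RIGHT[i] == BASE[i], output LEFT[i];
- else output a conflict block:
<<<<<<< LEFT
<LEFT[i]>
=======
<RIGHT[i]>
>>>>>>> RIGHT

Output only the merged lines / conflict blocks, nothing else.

Answer: <<<<<<< LEFT
alpha
=======
hotel
>>>>>>> RIGHT
<<<<<<< LEFT
juliet
=======
golf
>>>>>>> RIGHT
foxtrot
golf

Derivation:
Final LEFT:  [alpha, juliet, foxtrot, golf]
Final RIGHT: [hotel, golf, foxtrot, alpha]
i=0: BASE=foxtrot L=alpha R=hotel all differ -> CONFLICT
i=1: BASE=alpha L=juliet R=golf all differ -> CONFLICT
i=2: L=foxtrot R=foxtrot -> agree -> foxtrot
i=3: L=golf, R=alpha=BASE -> take LEFT -> golf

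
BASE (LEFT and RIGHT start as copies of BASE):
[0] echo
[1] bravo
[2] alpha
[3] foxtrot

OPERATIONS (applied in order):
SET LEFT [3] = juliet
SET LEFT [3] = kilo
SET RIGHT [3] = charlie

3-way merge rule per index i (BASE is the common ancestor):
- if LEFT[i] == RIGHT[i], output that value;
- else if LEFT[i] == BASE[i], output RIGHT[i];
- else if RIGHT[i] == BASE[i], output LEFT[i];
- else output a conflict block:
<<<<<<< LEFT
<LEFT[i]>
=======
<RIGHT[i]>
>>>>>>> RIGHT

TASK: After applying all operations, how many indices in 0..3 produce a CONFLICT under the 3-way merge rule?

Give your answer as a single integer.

Final LEFT:  [echo, bravo, alpha, kilo]
Final RIGHT: [echo, bravo, alpha, charlie]
i=0: L=echo R=echo -> agree -> echo
i=1: L=bravo R=bravo -> agree -> bravo
i=2: L=alpha R=alpha -> agree -> alpha
i=3: BASE=foxtrot L=kilo R=charlie all differ -> CONFLICT
Conflict count: 1

Answer: 1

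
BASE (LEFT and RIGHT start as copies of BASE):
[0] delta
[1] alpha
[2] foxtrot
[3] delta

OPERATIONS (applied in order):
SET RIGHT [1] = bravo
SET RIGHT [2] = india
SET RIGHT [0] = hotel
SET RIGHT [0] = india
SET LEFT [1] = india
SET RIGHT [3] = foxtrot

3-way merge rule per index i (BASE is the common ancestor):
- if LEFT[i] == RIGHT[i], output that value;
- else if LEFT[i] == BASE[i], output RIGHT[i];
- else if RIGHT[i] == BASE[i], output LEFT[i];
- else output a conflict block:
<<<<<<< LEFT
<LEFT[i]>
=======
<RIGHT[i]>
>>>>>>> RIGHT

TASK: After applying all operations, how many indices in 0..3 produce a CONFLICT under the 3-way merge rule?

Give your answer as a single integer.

Final LEFT:  [delta, india, foxtrot, delta]
Final RIGHT: [india, bravo, india, foxtrot]
i=0: L=delta=BASE, R=india -> take RIGHT -> india
i=1: BASE=alpha L=india R=bravo all differ -> CONFLICT
i=2: L=foxtrot=BASE, R=india -> take RIGHT -> india
i=3: L=delta=BASE, R=foxtrot -> take RIGHT -> foxtrot
Conflict count: 1

Answer: 1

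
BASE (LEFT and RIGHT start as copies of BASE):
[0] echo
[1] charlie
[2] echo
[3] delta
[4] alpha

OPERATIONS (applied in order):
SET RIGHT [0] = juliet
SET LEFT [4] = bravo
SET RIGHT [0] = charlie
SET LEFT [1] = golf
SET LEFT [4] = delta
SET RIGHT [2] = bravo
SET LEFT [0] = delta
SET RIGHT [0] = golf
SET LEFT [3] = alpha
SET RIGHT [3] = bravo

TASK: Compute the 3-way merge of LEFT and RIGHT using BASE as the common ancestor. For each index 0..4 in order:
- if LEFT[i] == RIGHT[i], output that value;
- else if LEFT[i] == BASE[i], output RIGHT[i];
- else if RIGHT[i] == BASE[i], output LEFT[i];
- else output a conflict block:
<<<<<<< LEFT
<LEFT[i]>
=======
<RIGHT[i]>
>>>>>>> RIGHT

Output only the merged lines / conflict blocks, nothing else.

Answer: <<<<<<< LEFT
delta
=======
golf
>>>>>>> RIGHT
golf
bravo
<<<<<<< LEFT
alpha
=======
bravo
>>>>>>> RIGHT
delta

Derivation:
Final LEFT:  [delta, golf, echo, alpha, delta]
Final RIGHT: [golf, charlie, bravo, bravo, alpha]
i=0: BASE=echo L=delta R=golf all differ -> CONFLICT
i=1: L=golf, R=charlie=BASE -> take LEFT -> golf
i=2: L=echo=BASE, R=bravo -> take RIGHT -> bravo
i=3: BASE=delta L=alpha R=bravo all differ -> CONFLICT
i=4: L=delta, R=alpha=BASE -> take LEFT -> delta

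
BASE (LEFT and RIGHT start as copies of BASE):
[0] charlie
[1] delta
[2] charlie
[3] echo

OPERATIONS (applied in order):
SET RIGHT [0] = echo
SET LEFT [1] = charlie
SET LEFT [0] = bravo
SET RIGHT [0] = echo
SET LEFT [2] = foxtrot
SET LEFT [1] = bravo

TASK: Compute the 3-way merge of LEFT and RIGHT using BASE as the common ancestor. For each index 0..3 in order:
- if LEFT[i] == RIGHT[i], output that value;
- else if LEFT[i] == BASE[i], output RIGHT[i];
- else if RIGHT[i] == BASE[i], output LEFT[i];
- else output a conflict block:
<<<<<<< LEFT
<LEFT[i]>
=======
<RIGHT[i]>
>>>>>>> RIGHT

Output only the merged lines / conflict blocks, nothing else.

Answer: <<<<<<< LEFT
bravo
=======
echo
>>>>>>> RIGHT
bravo
foxtrot
echo

Derivation:
Final LEFT:  [bravo, bravo, foxtrot, echo]
Final RIGHT: [echo, delta, charlie, echo]
i=0: BASE=charlie L=bravo R=echo all differ -> CONFLICT
i=1: L=bravo, R=delta=BASE -> take LEFT -> bravo
i=2: L=foxtrot, R=charlie=BASE -> take LEFT -> foxtrot
i=3: L=echo R=echo -> agree -> echo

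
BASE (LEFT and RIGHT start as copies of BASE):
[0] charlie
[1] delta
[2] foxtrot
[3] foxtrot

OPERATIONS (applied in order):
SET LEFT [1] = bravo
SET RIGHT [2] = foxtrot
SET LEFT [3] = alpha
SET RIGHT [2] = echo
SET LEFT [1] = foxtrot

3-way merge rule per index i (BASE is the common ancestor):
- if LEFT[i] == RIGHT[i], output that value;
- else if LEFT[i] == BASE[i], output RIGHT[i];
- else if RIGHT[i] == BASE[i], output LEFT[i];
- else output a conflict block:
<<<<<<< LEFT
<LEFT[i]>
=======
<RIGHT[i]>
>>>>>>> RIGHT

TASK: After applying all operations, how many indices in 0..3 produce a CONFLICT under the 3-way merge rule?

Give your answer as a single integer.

Answer: 0

Derivation:
Final LEFT:  [charlie, foxtrot, foxtrot, alpha]
Final RIGHT: [charlie, delta, echo, foxtrot]
i=0: L=charlie R=charlie -> agree -> charlie
i=1: L=foxtrot, R=delta=BASE -> take LEFT -> foxtrot
i=2: L=foxtrot=BASE, R=echo -> take RIGHT -> echo
i=3: L=alpha, R=foxtrot=BASE -> take LEFT -> alpha
Conflict count: 0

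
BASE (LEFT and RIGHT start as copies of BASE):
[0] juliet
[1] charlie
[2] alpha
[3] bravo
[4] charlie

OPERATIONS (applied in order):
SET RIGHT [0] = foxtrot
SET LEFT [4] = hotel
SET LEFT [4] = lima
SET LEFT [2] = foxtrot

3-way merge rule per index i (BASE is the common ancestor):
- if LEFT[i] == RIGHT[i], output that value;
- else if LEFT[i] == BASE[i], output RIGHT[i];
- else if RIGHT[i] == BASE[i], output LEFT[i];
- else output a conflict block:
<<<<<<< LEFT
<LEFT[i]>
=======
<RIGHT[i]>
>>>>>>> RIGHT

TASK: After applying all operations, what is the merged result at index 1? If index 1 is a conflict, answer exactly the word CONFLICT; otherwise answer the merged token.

Final LEFT:  [juliet, charlie, foxtrot, bravo, lima]
Final RIGHT: [foxtrot, charlie, alpha, bravo, charlie]
i=0: L=juliet=BASE, R=foxtrot -> take RIGHT -> foxtrot
i=1: L=charlie R=charlie -> agree -> charlie
i=2: L=foxtrot, R=alpha=BASE -> take LEFT -> foxtrot
i=3: L=bravo R=bravo -> agree -> bravo
i=4: L=lima, R=charlie=BASE -> take LEFT -> lima
Index 1 -> charlie

Answer: charlie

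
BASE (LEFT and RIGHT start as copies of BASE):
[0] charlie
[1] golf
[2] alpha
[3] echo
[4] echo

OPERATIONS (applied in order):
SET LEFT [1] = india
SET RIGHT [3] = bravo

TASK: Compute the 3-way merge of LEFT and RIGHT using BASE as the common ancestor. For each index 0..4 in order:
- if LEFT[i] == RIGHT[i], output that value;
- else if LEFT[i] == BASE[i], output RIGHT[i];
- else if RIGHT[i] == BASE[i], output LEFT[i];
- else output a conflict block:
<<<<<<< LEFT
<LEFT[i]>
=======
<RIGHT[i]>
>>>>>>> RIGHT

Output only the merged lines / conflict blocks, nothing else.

Final LEFT:  [charlie, india, alpha, echo, echo]
Final RIGHT: [charlie, golf, alpha, bravo, echo]
i=0: L=charlie R=charlie -> agree -> charlie
i=1: L=india, R=golf=BASE -> take LEFT -> india
i=2: L=alpha R=alpha -> agree -> alpha
i=3: L=echo=BASE, R=bravo -> take RIGHT -> bravo
i=4: L=echo R=echo -> agree -> echo

Answer: charlie
india
alpha
bravo
echo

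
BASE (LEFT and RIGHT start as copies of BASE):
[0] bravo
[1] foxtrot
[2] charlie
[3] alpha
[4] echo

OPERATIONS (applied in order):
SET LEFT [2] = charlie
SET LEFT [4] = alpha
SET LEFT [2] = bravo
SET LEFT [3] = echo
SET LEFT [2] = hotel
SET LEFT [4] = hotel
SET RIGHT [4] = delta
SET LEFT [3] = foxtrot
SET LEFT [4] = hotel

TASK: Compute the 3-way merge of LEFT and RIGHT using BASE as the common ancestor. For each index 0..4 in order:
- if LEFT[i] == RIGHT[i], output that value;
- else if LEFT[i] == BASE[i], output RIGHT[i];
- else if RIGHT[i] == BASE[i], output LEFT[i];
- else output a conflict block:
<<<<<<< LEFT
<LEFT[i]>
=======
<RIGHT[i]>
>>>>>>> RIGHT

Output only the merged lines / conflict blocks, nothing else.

Answer: bravo
foxtrot
hotel
foxtrot
<<<<<<< LEFT
hotel
=======
delta
>>>>>>> RIGHT

Derivation:
Final LEFT:  [bravo, foxtrot, hotel, foxtrot, hotel]
Final RIGHT: [bravo, foxtrot, charlie, alpha, delta]
i=0: L=bravo R=bravo -> agree -> bravo
i=1: L=foxtrot R=foxtrot -> agree -> foxtrot
i=2: L=hotel, R=charlie=BASE -> take LEFT -> hotel
i=3: L=foxtrot, R=alpha=BASE -> take LEFT -> foxtrot
i=4: BASE=echo L=hotel R=delta all differ -> CONFLICT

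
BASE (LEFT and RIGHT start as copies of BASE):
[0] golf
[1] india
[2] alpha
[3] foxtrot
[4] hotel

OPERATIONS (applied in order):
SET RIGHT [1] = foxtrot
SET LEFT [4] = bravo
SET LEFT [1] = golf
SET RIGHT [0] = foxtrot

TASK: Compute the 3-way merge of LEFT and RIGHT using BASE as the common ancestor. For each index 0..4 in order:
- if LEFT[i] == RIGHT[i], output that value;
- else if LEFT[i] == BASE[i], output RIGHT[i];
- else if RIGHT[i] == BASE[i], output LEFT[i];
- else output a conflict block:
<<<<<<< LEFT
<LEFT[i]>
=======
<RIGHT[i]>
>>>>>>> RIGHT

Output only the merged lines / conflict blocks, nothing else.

Answer: foxtrot
<<<<<<< LEFT
golf
=======
foxtrot
>>>>>>> RIGHT
alpha
foxtrot
bravo

Derivation:
Final LEFT:  [golf, golf, alpha, foxtrot, bravo]
Final RIGHT: [foxtrot, foxtrot, alpha, foxtrot, hotel]
i=0: L=golf=BASE, R=foxtrot -> take RIGHT -> foxtrot
i=1: BASE=india L=golf R=foxtrot all differ -> CONFLICT
i=2: L=alpha R=alpha -> agree -> alpha
i=3: L=foxtrot R=foxtrot -> agree -> foxtrot
i=4: L=bravo, R=hotel=BASE -> take LEFT -> bravo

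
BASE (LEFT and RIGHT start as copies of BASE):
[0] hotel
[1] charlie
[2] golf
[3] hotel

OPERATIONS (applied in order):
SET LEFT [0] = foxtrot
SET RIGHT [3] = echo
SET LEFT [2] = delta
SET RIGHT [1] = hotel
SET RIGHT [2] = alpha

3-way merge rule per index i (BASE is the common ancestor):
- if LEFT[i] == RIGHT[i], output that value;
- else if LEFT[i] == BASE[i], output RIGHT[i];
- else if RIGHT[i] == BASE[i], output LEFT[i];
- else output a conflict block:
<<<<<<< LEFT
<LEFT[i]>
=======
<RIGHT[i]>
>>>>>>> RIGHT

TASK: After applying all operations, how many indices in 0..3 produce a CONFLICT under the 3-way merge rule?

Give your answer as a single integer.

Final LEFT:  [foxtrot, charlie, delta, hotel]
Final RIGHT: [hotel, hotel, alpha, echo]
i=0: L=foxtrot, R=hotel=BASE -> take LEFT -> foxtrot
i=1: L=charlie=BASE, R=hotel -> take RIGHT -> hotel
i=2: BASE=golf L=delta R=alpha all differ -> CONFLICT
i=3: L=hotel=BASE, R=echo -> take RIGHT -> echo
Conflict count: 1

Answer: 1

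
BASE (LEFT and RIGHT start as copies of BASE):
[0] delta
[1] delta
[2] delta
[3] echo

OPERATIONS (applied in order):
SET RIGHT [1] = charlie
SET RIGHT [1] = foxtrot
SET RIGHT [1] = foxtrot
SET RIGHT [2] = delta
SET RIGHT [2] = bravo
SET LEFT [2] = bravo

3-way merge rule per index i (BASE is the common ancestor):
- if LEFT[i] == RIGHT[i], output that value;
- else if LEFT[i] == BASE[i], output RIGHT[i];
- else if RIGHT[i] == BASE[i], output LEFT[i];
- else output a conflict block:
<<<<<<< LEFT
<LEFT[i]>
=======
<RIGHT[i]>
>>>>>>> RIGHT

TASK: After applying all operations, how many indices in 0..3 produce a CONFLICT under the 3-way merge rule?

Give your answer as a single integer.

Answer: 0

Derivation:
Final LEFT:  [delta, delta, bravo, echo]
Final RIGHT: [delta, foxtrot, bravo, echo]
i=0: L=delta R=delta -> agree -> delta
i=1: L=delta=BASE, R=foxtrot -> take RIGHT -> foxtrot
i=2: L=bravo R=bravo -> agree -> bravo
i=3: L=echo R=echo -> agree -> echo
Conflict count: 0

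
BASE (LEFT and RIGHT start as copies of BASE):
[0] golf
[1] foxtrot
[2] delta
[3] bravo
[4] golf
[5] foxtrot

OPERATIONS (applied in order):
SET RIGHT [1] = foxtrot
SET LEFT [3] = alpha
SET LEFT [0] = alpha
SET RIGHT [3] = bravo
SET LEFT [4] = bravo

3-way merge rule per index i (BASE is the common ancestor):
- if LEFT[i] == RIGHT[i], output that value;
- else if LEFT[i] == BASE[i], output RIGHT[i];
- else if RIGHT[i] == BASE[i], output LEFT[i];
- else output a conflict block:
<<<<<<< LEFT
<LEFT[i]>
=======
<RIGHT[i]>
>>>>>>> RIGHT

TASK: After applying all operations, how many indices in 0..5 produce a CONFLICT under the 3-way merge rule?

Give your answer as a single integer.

Final LEFT:  [alpha, foxtrot, delta, alpha, bravo, foxtrot]
Final RIGHT: [golf, foxtrot, delta, bravo, golf, foxtrot]
i=0: L=alpha, R=golf=BASE -> take LEFT -> alpha
i=1: L=foxtrot R=foxtrot -> agree -> foxtrot
i=2: L=delta R=delta -> agree -> delta
i=3: L=alpha, R=bravo=BASE -> take LEFT -> alpha
i=4: L=bravo, R=golf=BASE -> take LEFT -> bravo
i=5: L=foxtrot R=foxtrot -> agree -> foxtrot
Conflict count: 0

Answer: 0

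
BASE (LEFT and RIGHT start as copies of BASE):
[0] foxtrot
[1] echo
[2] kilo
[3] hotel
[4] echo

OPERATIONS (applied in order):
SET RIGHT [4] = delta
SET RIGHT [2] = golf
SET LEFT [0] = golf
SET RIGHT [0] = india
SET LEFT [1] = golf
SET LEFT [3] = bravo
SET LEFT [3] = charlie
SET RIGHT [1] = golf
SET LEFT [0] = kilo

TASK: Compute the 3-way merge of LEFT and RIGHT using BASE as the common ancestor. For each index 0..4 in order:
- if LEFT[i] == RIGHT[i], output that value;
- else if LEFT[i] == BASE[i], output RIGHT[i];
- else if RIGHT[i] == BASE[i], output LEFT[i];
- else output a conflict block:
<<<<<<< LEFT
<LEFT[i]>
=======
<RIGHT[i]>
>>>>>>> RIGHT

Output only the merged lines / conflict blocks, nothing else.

Answer: <<<<<<< LEFT
kilo
=======
india
>>>>>>> RIGHT
golf
golf
charlie
delta

Derivation:
Final LEFT:  [kilo, golf, kilo, charlie, echo]
Final RIGHT: [india, golf, golf, hotel, delta]
i=0: BASE=foxtrot L=kilo R=india all differ -> CONFLICT
i=1: L=golf R=golf -> agree -> golf
i=2: L=kilo=BASE, R=golf -> take RIGHT -> golf
i=3: L=charlie, R=hotel=BASE -> take LEFT -> charlie
i=4: L=echo=BASE, R=delta -> take RIGHT -> delta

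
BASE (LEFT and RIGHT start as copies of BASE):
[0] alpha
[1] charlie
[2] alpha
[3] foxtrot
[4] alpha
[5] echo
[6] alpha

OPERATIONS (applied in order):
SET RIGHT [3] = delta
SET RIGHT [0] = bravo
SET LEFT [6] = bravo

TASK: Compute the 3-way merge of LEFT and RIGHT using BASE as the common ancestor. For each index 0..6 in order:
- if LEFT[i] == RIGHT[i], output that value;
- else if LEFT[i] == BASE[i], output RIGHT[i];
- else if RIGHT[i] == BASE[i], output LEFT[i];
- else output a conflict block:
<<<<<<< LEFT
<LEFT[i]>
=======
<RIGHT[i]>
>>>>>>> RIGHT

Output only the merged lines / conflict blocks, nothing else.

Answer: bravo
charlie
alpha
delta
alpha
echo
bravo

Derivation:
Final LEFT:  [alpha, charlie, alpha, foxtrot, alpha, echo, bravo]
Final RIGHT: [bravo, charlie, alpha, delta, alpha, echo, alpha]
i=0: L=alpha=BASE, R=bravo -> take RIGHT -> bravo
i=1: L=charlie R=charlie -> agree -> charlie
i=2: L=alpha R=alpha -> agree -> alpha
i=3: L=foxtrot=BASE, R=delta -> take RIGHT -> delta
i=4: L=alpha R=alpha -> agree -> alpha
i=5: L=echo R=echo -> agree -> echo
i=6: L=bravo, R=alpha=BASE -> take LEFT -> bravo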